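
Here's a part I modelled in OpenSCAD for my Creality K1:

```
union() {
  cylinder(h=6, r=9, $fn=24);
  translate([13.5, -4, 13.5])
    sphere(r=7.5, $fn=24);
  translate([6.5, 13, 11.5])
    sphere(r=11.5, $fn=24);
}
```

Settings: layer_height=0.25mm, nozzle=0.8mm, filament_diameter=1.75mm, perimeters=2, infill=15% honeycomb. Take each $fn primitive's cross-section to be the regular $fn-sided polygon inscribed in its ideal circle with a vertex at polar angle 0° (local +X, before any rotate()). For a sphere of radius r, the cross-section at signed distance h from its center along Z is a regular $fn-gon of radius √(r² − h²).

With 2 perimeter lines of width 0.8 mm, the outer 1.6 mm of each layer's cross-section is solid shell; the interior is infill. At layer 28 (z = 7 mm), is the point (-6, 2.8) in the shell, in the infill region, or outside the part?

At z = 7 mm: the cylinder is absent (z outside [0, 6]); the sphere at (13.5, -4): section is a regular 24-gon, circumradius = √(r²−h²) = √(7.5²−6.5²) = 3.742; the r=11.5 sphere at (6.5, 13) slices to a regular 24-gon of circumradius 10.583 (√(r²−h²) with h=4.5 from center); Taking the union: the 2 present regions are separate (no shared area or edge), so areas and boundary lengths simply add and each stays a separate island — 2 connected regions. Overall, the cross-section has 2 separate islands. The nearest boundary edge runs (-0.98, 5.52)→(-2.67, 7.71); distance from the point to it = 5.63 mm. The point is not inside any of the regions above, so it lies outside the cross-section (5.63 mm from the nearest boundary).

outside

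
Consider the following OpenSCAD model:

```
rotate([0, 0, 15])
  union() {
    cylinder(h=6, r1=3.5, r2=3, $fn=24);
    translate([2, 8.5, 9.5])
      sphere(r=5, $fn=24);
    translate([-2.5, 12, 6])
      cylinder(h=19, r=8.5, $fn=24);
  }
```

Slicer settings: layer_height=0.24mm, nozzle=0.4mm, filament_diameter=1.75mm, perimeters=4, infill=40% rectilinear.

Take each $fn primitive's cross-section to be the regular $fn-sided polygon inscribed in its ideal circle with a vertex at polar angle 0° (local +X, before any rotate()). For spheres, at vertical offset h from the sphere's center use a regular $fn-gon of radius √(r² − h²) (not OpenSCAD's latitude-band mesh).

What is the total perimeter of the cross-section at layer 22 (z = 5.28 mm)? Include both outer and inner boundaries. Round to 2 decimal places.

35.97 mm

At z = 5.28 mm: the cone contributes a regular 24-gon of circumradius 3.060 (interpolated between r1=3.5 and r2=3 at t=0.880) (perimeter = 2·24·3.060·sin(180°/24) = 19.17 mm); the r=5 sphere at (2, 8.5) contributes a regular 24-gon of circumradius √(5²−4.22²) = 2.682 (perimeter = 2·24·2.682·sin(180°/24) = 16.80 mm); the cylinder at (-2.5, 12) is not intersected at this z (z outside [6, 25]); Merging all regions: the 2 present regions are separate (no shared area or edge), so areas and boundary lengths simply add and each stays a separate island — boundary = 35.97 mm; (whole slice rotated 15° about Z — lengths, areas and connectivity unchanged). Overall, the cross-section has 2 separate islands. Total boundary length (outer) = 35.97 mm.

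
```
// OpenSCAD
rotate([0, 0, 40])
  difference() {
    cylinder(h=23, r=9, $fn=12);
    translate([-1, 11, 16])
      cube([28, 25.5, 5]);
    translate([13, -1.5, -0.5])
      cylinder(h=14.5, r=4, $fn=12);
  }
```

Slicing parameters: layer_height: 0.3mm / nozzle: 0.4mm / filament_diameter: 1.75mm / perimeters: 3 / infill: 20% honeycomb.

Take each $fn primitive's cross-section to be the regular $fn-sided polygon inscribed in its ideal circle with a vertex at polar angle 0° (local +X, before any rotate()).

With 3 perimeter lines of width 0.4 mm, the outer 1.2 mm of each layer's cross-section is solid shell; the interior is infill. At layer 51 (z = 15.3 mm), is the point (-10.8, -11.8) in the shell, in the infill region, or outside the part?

outside

At z = 15.3 mm: the cylinder: section is a regular 12-gon, circumradius r=9; the cube at (-1, 11) is absent (z outside [16, 21]); the cylinder at (13, -1.5) does not reach this height (z outside [-0.5, 14]); Subtracting the remaining from the first: none of the subtracted shapes is present at this height, so the r=9 cylinder is unchanged — 1 connected region; (whole slice rotated 40° about Z — lengths, areas and connectivity unchanged). Overall, the cross-section is a single solid region. Undo the 40° rotation: the query point maps to (-15.858, -2.097) in the un-rotated model frame. The nearest boundary edge runs (-9.00, 0.00)→(-7.79, -4.50); distance from the point to it = 7.17 mm. The point is not inside any of the regions above, so it lies outside the cross-section (7.17 mm from the nearest boundary).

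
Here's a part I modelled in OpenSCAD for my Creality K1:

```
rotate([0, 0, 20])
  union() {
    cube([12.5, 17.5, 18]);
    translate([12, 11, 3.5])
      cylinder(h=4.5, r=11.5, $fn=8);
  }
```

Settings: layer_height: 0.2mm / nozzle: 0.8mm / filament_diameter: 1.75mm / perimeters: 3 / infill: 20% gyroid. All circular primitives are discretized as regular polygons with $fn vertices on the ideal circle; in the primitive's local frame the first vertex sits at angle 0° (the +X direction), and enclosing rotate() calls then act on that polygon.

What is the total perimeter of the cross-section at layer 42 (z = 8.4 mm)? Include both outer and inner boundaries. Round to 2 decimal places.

60.00 mm

At z = 8.4 mm: the cube (footprint 12.5×17.5) is included at this height (perimeter 60.00 mm); the cylinder at (12, 11) is not intersected at this z (z outside [3.5, 8]); Combining (union): only the 12.5×17.5 cube is present, so the union is just that shape — boundary = 60.00 mm; (whole slice rotated 20° about Z — lengths, areas and connectivity unchanged). Overall, the cross-section is a single solid region. Total boundary length (outer) = 60.00 mm.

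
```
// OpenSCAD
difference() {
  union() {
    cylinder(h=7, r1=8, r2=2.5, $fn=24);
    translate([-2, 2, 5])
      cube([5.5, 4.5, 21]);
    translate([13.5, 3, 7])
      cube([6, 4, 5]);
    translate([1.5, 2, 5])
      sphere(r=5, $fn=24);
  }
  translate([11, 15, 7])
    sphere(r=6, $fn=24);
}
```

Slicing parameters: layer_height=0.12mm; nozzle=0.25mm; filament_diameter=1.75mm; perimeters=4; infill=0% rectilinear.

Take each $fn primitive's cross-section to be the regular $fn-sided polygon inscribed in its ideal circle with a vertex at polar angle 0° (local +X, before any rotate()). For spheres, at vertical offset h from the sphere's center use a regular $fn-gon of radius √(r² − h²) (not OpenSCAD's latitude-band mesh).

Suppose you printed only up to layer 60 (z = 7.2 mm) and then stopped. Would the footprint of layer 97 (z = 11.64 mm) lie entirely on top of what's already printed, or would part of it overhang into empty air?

Compare the two slices. At z = 7.2: the cone does not reach this height (z outside [0, 7]); the cube at (-2, 2) (footprint 5.5×4.5) is included at this height (area 24.75 mm²); the 6×4 cube at (13.5, 3) contributes its full rectangle (area 24.00 mm²); the r=5 sphere at (1.5, 2) slices to a regular 24-gon of circumradius 4.490 (√(r²−h²) with h=2.2 from center) (area = (24/2)·4.490²·sin(360°/24) = 62.61 mm²); Combining (union): the regions partially overlap — summed areas 111.36 mm² minus the doubly-counted overlap 22.45 mm² gives 88.92 mm² — area = 88.92 mm²; the r=6 sphere at (11, 15) contributes a regular 24-gon of circumradius √(6²−0.2²) = 5.997 (area = (24/2)·5.997²·sin(360°/24) = 111.69 mm²); Subtracting the remaining from the first: starting from the result so far (88.92 mm²), the r=6 sphere at (11, 15) misses the remaining region (no effect) — area = 88.92 mm². At z = 11.64: the cone is not intersected at this z (z outside [0, 7]); the cube at (-2, 2) (footprint 5.5×4.5) is included at this height (area 24.75 mm²); the cube at (13.5, 3) (footprint 6×4) is included at this height (area 24.00 mm²); the sphere at (1.5, 2) does not reach this height (|z−center|=6.640 > r=5); Combining (union): the 2 present regions are separate (no shared area or edge), so areas and boundary lengths simply add and each stays a separate island — area = 48.75 mm²; the r=6 sphere at (11, 15) contributes a regular 24-gon of circumradius √(6²−4.64²) = 3.804 (area = (24/2)·3.804²·sin(360°/24) = 44.94 mm²); Taking the first minus the rest: starting from the result so far (48.75 mm²), the r=6 sphere at (11, 15) misses the remaining region (no effect) — area = 48.75 mm². Checking containment: the cross-section at z = 11.64 is a subset of the cross-section at z = 7.2.

entirely on top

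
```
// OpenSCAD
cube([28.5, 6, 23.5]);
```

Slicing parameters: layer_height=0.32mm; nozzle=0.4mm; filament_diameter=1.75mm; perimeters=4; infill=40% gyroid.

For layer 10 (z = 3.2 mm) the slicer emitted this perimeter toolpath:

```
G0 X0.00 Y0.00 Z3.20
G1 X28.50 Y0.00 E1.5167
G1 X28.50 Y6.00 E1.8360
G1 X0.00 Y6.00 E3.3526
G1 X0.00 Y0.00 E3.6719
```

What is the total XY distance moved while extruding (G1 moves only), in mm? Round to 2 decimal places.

69.00 mm

Sum the Euclidean lengths of each G1 segment: total = 69.00 mm.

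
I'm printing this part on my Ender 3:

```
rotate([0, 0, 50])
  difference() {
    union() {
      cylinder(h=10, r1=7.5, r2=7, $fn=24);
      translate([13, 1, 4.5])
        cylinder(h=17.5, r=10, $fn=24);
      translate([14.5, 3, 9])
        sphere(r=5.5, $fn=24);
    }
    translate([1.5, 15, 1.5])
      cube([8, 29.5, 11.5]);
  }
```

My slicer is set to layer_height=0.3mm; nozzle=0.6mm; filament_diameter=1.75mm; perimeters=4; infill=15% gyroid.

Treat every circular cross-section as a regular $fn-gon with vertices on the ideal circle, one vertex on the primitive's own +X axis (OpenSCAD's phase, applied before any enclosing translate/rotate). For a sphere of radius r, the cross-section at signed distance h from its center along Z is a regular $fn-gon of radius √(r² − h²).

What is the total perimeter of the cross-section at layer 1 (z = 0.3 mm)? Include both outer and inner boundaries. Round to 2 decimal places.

At z = 0.3 mm: the cone contributes a regular 24-gon of circumradius 7.485 (interpolated between r1=7.5 and r2=7 at t=0.030) (perimeter = 2·24·7.485·sin(180°/24) = 46.90 mm); the cylinder at (13, 1) is absent (z outside [4.5, 22]); the sphere at (14.5, 3) is absent (|z−center|=8.700 > r=5.5); Taking the union: only the cone is present, so the union is just that shape — boundary = 46.90 mm; the cube at (1.5, 15) is absent (z outside [1.5, 13]); Subtracting the remaining from the first: none of the subtracted shapes is present at this height, so the result so far is unchanged — boundary = 46.90 mm; (whole slice rotated 50° about Z — lengths, areas and connectivity unchanged). Overall, the cross-section is a single solid region. Total boundary length (outer) = 46.90 mm.

46.90 mm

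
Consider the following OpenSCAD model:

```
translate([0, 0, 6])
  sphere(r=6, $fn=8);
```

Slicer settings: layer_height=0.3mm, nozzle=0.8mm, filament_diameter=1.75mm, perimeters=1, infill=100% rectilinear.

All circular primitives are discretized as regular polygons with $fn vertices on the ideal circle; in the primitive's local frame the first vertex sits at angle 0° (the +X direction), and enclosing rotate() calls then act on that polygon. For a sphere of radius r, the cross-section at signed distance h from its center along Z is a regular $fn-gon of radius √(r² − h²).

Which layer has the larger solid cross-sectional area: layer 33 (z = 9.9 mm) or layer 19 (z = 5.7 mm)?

Layer 33 (z = 9.9): the sphere: section is a regular 8-gon, circumradius = √(r²−h²) = √(6²−3.9²) = 4.560 (area = (8/2)·4.560²·sin(360°/8) = 58.80 mm²). So its area = 58.80 mm². Layer 19 (z = 5.7): the r=6 sphere contributes a regular 8-gon of circumradius √(6²−0.3²) = 5.992 (area = (8/2)·5.992²·sin(360°/8) = 101.57 mm²). So its area = 101.57 mm². Layer 19 is larger (101.57 vs 58.80 mm²).

layer 19 (z = 5.7 mm)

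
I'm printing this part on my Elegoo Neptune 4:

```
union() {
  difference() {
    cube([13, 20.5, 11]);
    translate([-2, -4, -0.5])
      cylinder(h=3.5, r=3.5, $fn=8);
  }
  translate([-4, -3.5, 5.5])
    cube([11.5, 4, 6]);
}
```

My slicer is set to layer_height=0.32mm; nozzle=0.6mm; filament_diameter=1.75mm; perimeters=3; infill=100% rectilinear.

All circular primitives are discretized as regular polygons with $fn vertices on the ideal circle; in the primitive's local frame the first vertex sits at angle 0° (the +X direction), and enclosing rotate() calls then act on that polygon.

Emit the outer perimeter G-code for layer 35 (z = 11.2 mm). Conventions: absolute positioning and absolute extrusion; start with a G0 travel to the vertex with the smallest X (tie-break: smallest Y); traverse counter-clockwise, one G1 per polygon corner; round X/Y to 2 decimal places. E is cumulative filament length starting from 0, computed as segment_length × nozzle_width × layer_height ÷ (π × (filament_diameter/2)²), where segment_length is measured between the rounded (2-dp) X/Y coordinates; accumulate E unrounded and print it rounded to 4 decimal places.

At z = 11.2 mm: the cube does not reach this height (z outside [0, 11]); the cylinder at (-2, -4) is not intersected at this z (z outside [-0.5, 3]); Taking the first minus the rest: the first operand is absent here, so nothing remains; the cube at (-4, -3.5) is present — its section is the full 11.5×4 rectangle; Taking the union: only the 11.5×4 cube at (-4, -3.5) is present, so the union is just that shape — 1 connected region. The outline is a single polygon with 4 vertices. Extrusion per mm of travel: 0.6 × 0.32 / (π × 0.875²) = 0.079824. Accumulating E over each segment gives final E = 2.4746.

G0 X-4.00 Y-3.50 Z11.20
G1 X7.50 Y-3.50 E0.9180
G1 X7.50 Y0.50 E1.2373
G1 X-4.00 Y0.50 E2.1553
G1 X-4.00 Y-3.50 E2.4746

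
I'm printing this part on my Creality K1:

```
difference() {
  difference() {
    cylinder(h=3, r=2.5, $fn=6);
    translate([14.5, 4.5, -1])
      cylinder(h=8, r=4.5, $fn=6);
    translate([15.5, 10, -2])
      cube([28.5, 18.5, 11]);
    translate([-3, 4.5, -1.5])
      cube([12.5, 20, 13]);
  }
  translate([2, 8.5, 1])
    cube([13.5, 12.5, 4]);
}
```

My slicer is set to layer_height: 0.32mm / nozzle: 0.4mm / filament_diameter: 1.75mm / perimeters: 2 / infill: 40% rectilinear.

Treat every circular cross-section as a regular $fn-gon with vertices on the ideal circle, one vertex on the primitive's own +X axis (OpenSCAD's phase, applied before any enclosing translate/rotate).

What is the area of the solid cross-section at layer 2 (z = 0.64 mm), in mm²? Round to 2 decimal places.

At z = 0.64 mm: the r=2.5 cylinder contributes a regular 6-gon of circumradius 2.5 (area = (6/2)·2.500²·sin(360°/6) = 16.24 mm²); the r=4.5 cylinder at (14.5, 4.5) contributes a regular 6-gon of circumradius 4.5 (area = (6/2)·4.500²·sin(360°/6) = 52.61 mm²); the cube at (15.5, 10) (footprint 28.5×18.5) is included at this height (area 527.25 mm²); the 12.5×20 cube at (-3, 4.5) contributes its full rectangle (area 250.00 mm²); Subtracting the remaining from the first: starting from the r=2.5 cylinder (16.24 mm²), the r=4.5 cylinder at (14.5, 4.5) misses the remaining region (no effect); the 28.5×18.5 cube at (15.5, 10) misses the remaining region (no effect); the 12.5×20 cube at (-3, 4.5) misses the remaining region (no effect) — area = 16.24 mm²; the cube at (2, 8.5) is not intersected at this z (z outside [1, 5]); After the difference (first − rest): none of the subtracted shapes is present at this height, so that combined region is unchanged — area = 16.24 mm². Overall, the cross-section is a single solid region. Net area = 16.24 mm².

16.24 mm²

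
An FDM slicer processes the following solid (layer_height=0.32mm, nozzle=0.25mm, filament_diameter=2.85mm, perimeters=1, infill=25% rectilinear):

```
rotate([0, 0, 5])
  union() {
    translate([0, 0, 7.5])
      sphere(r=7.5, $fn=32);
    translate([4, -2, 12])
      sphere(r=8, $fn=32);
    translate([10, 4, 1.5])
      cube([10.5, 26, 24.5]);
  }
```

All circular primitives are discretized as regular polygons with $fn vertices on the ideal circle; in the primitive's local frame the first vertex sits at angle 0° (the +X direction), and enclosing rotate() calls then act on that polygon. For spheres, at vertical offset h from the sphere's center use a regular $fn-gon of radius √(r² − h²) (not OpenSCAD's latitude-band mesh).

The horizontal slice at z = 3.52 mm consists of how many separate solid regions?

At z = 3.52 mm: the r=7.5 sphere slices to a regular 32-gon of circumradius 6.357 (√(r²−h²) with h=3.98 from center); the sphere at (4, -2) is not intersected at this z (|z−center|=8.480 > r=8); the cube at (10, 4) (footprint 10.5×26) is included at this height; Combining (union): the 2 present regions are separate (no shared area or edge), so areas and boundary lengths simply add and each stays a separate island — 2 connected regions; (whole slice rotated 5° about Z — lengths, areas and connectivity unchanged). The result has 2 disconnected regions.

2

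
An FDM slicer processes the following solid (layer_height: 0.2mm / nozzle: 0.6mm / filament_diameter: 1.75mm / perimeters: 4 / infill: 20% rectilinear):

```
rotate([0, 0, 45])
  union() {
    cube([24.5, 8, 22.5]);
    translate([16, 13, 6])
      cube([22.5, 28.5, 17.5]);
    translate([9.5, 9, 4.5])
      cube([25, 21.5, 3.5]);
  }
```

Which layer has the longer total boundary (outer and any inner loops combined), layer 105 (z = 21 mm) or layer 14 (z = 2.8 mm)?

layer 105 (z = 21 mm)

Layer 105 (z = 21): the 24.5×8 cube contributes its full rectangle (perimeter 65.00 mm); the cube at (16, 13) (footprint 22.5×28.5) is included at this height (perimeter 102.00 mm); the cube at (9.5, 9) is not intersected at this z (z outside [4.5, 8]); Combining (union): the 2 present regions are separate (no shared area or edge), so areas and boundary lengths simply add and each stays a separate island — boundary = 167.00 mm; (whole slice rotated 45° about Z — lengths, areas and connectivity unchanged). So its perimeter = 167.00 mm. Layer 14 (z = 2.8): the cube (footprint 24.5×8) is included at this height (perimeter 65.00 mm); the cube at (16, 13) does not reach this height (z outside [6, 23.5]); the cube at (9.5, 9) is not intersected at this z (z outside [4.5, 8]); Taking the union: only the 24.5×8 cube is present, so the union is just that shape — boundary = 65.00 mm; (whole slice rotated 45° about Z — lengths, areas and connectivity unchanged). So its perimeter = 65.00 mm. Layer 105 is larger (167.00 vs 65.00 mm).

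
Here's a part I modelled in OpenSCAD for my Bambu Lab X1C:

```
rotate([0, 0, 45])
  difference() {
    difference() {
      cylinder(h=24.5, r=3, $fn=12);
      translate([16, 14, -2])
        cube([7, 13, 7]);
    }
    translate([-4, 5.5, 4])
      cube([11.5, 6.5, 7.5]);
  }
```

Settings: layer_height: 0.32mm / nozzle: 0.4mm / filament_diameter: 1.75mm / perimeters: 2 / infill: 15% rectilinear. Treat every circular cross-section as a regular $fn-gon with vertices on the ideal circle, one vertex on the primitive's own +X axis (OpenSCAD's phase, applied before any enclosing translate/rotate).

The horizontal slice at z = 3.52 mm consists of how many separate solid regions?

1

At z = 3.52 mm: the r=3 cylinder contributes a regular 12-gon of circumradius 3; the cube at (16, 14) is present — its section is the full 7×13 rectangle; Taking the first minus the rest: starting from the r=3 cylinder, the 7×13 cube at (16, 14) misses the remaining region (no effect) — 1 connected region; the cube at (-4, 5.5) is not intersected at this z (z outside [4, 11.5]); After the difference (first − rest): none of the subtracted shapes is present at this height, so the result so far is unchanged — 1 connected region; (whole slice rotated 45° about Z — lengths, areas and connectivity unchanged). The result has 1 disconnected region.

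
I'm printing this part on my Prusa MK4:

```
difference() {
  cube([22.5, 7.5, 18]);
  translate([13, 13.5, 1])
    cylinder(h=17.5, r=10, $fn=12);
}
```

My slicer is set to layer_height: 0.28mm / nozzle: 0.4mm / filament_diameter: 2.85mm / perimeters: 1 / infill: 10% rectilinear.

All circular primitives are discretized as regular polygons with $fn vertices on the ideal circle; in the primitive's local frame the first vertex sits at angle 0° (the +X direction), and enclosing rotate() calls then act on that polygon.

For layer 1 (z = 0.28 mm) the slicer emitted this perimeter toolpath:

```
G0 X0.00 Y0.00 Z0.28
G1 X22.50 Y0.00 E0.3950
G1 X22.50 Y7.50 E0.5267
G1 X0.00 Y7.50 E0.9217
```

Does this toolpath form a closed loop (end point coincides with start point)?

Start point (G0): (0.00, 0.00). End point (last G1): the path does not return to the start — open.

no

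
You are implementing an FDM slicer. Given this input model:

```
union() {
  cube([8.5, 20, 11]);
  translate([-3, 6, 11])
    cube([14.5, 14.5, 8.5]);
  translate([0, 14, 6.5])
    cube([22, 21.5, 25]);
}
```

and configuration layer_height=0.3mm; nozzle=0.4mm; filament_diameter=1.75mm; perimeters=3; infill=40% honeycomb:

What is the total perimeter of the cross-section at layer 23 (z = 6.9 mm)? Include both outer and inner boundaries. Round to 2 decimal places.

At z = 6.9 mm: the cube (footprint 8.5×20) is included at this height (perimeter 57.00 mm); the cube at (-3, 6) is absent (z outside [11, 19.5]); the cube at (0, 14) is present — its section is the full 22×21.5 rectangle (perimeter 87.00 mm); Combining (union): the regions partially overlap (shared area 51.00 mm²), so the edge portions inside another operand are dropped and the merged outline is re-measured after clipping — boundary = 115.00 mm. Overall, the cross-section is a single solid region. Total boundary length (outer) = 115.00 mm.

115.00 mm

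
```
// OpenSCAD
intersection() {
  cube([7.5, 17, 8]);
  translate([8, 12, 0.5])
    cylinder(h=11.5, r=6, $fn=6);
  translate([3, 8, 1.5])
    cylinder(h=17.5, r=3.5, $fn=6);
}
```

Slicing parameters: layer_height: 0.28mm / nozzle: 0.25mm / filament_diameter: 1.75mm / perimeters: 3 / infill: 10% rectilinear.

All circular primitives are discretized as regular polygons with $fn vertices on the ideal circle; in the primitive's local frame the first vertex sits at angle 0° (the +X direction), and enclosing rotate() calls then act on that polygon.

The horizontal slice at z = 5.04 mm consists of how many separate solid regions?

1

At z = 5.04 mm: the cube (footprint 7.5×17) is included at this height; the r=6 cylinder at (8, 12) contributes a regular 6-gon of circumradius 6; the cylinder at (3, 8): section is a regular 6-gon, circumradius r=3.5; After intersecting: the r=6 cylinder at (8, 12) partially overlaps the 7.5×17 cube; clipping to the common part keeps 41.07 mm²; the r=3.5 cylinder at (3, 8) partially overlaps the running intersection; clipping to the common part keeps 8.43 mm² — 1 connected region. The result has 1 disconnected region.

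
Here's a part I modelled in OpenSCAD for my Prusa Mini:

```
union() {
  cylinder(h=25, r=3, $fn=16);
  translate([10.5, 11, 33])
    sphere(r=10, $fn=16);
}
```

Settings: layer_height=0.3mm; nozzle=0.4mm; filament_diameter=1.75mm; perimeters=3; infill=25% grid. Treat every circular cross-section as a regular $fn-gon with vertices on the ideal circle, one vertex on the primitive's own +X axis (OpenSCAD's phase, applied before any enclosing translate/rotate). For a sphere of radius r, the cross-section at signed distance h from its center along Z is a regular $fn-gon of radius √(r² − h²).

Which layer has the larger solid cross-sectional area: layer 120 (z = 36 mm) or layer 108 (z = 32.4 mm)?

layer 108 (z = 32.4 mm)

Layer 120 (z = 36): the cylinder is not intersected at this z (z outside [0, 25]); the sphere at (10.5, 11): section is a regular 16-gon, circumradius = √(r²−h²) = √(10²−3²) = 9.539 (area = (16/2)·9.539²·sin(360°/16) = 278.59 mm²); Combining (union): only the r=10 sphere at (10.5, 11) is present, so the union is just that shape — area = 278.59 mm². So its area = 278.59 mm². Layer 108 (z = 32.4): the cylinder is absent (z outside [0, 25]); the sphere at (10.5, 11): section is a regular 16-gon, circumradius = √(r²−h²) = √(10²−0.6²) = 9.982 (area = (16/2)·9.982²·sin(360°/16) = 305.04 mm²); Combining (union): only the r=10 sphere at (10.5, 11) is present, so the union is just that shape — area = 305.04 mm². So its area = 305.04 mm². Layer 108 is larger (305.04 vs 278.59 mm²).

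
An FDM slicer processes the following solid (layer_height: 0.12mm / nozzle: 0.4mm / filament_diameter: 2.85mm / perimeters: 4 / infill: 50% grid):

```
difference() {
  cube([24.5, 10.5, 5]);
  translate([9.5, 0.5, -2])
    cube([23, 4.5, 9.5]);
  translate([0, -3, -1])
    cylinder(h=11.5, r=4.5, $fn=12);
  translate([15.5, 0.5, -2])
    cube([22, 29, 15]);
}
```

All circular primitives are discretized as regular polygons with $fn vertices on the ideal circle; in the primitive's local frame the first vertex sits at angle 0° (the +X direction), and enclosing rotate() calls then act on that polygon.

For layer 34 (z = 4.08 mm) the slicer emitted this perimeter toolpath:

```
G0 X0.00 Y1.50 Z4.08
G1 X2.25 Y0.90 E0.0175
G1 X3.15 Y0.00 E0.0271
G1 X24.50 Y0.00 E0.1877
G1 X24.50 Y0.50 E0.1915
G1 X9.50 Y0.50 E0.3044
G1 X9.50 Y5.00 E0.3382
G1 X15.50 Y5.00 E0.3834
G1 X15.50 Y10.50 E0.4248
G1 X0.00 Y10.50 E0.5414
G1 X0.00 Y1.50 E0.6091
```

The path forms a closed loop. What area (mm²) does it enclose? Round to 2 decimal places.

137.14 mm²

Apply the shoelace formula to the sequence of (X, Y) vertices; enclosed area = 137.14 mm².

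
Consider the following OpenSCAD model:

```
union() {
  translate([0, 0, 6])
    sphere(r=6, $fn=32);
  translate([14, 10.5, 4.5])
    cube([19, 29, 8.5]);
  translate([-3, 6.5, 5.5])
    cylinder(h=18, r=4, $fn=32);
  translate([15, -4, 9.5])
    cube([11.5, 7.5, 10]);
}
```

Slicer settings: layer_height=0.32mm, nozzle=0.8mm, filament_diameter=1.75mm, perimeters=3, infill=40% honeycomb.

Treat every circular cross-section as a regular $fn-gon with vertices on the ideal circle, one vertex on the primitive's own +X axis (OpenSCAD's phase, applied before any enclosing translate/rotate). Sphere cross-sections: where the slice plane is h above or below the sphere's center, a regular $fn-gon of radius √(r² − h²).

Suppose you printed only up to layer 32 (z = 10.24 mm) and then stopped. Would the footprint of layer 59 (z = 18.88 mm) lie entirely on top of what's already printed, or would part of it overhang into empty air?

entirely on top

Compare the two slices. At z = 10.24: the r=6 sphere slices to a regular 32-gon of circumradius 4.245 (√(r²−h²) with h=4.24 from center) (area = (32/2)·4.245²·sin(360°/32) = 56.26 mm²); the cube at (14, 10.5) is present — its section is the full 19×29 rectangle (area 551.00 mm²); the r=4 cylinder at (-3, 6.5) gives a regular 32-gon of circumradius 4 (constant along its height) (area = (32/2)·4.000²·sin(360°/32) = 49.94 mm²); the cube at (15, -4) (footprint 11.5×7.5) is included at this height (area 86.25 mm²); Taking the union: the regions partially overlap — summed areas 743.45 mm² minus the doubly-counted overlap 2.89 mm² gives 740.56 mm² — area = 740.56 mm². At z = 18.88: the sphere is absent (|z−center|=12.880 > r=6); the cube at (14, 10.5) is not intersected at this z (z outside [4.5, 13]); the r=4 cylinder at (-3, 6.5) gives a regular 32-gon of circumradius 4 (constant along its height) (area = (32/2)·4.000²·sin(360°/32) = 49.94 mm²); the cube at (15, -4) (footprint 11.5×7.5) is included at this height (area 86.25 mm²); Merging all regions: the 2 present regions are separate (no shared area or edge), so areas and boundary lengths simply add and each stays a separate island — area = 136.19 mm². Checking containment: the cross-section at z = 18.88 is a subset of the cross-section at z = 10.24.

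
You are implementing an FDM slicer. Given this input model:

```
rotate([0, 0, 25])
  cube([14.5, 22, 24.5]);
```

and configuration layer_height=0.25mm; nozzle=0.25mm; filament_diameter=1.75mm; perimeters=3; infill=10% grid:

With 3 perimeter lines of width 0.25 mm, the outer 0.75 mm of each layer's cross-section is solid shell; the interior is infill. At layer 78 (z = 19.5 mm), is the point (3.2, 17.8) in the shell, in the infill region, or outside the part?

At z = 19.5 mm: the cube (footprint 14.5×22) is included at this height; (rotated 25° about Z; rotation is an isometry so areas/perimeters/island counts are preserved). Overall, the cross-section is a single solid region. Undo the 25° rotation: the query point maps to (10.423, 14.780) in the un-rotated model frame. The nearest boundary edge runs (14.50, 0.00)→(14.50, 22.00); distance from the point to it = 4.08 mm. The point is inside the cross-section and 4.08 mm from the nearest boundary — more than the 0.75 mm shell width (3 × 0.25), so it's in the infill interior.

infill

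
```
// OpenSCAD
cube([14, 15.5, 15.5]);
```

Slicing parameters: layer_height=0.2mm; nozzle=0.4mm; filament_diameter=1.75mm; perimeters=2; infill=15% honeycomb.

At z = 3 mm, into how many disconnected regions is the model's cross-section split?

1

At z = 3 mm: the 14×15.5 cube contributes its full rectangle. The result has 1 disconnected region.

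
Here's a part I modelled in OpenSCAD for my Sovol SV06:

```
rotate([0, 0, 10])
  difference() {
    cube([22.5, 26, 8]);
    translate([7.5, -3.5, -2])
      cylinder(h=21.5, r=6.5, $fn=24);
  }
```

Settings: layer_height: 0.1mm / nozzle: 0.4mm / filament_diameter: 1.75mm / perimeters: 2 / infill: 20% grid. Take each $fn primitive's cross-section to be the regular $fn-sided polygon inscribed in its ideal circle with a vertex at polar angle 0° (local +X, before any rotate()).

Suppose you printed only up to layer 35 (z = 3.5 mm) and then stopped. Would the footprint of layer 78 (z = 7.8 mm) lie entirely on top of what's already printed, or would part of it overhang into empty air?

entirely on top

Compare the two slices. At z = 3.5: the 22.5×26 cube contributes its full rectangle (area 585.00 mm²); the r=6.5 cylinder at (7.5, -3.5) contributes a regular 24-gon of circumradius 6.5 (area = (24/2)·6.500²·sin(360°/24) = 131.22 mm²); After the difference (first − rest): starting from the 22.5×26 cube (585.00 mm²), the r=6.5 cylinder at (7.5, -3.5) partially overlaps it — only the 22.68 mm² overlap (of its 131.22 mm²) is removed, clipping the outline — area = 562.32 mm²; (whole slice rotated 10° about Z — lengths, areas and connectivity unchanged). At z = 7.8: the 22.5×26 cube contributes its full rectangle (area 585.00 mm²); the r=6.5 cylinder at (7.5, -3.5) contributes a regular 24-gon of circumradius 6.5 (area = (24/2)·6.500²·sin(360°/24) = 131.22 mm²); Subtracting the remaining from the first: starting from the 22.5×26 cube (585.00 mm²), the r=6.5 cylinder at (7.5, -3.5) partially overlaps it — only the 22.68 mm² overlap (of its 131.22 mm²) is removed, clipping the outline — area = 562.32 mm²; (rotated 10° about Z; rotation is an isometry so areas/perimeters/island counts are preserved). Checking containment: the cross-section at z = 7.8 is a subset of the cross-section at z = 3.5.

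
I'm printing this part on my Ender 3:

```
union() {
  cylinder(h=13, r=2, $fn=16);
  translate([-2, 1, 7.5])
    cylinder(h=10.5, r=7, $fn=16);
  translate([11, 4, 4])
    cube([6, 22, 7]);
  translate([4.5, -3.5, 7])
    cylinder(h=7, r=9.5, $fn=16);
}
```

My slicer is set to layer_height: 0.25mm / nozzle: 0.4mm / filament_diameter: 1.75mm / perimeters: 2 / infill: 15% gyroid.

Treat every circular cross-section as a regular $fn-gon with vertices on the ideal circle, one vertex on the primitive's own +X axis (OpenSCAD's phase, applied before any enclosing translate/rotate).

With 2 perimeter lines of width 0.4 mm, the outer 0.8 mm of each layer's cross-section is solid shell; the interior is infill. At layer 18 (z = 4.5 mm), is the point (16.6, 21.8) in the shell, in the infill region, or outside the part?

shell

At z = 4.5 mm: the r=2 cylinder gives a regular 16-gon of circumradius 2 (constant along its height); the cylinder at (-2, 1) does not reach this height (z outside [7.5, 18]); the cube at (11, 4) is present — its section is the full 6×22 rectangle; the cylinder at (4.5, -3.5) is not intersected at this z (z outside [7, 14]); Merging all regions: the 2 present regions are separate (no shared area or edge), so areas and boundary lengths simply add and each stays a separate island — 2 connected regions. Overall, the cross-section has 2 separate islands. The nearest boundary edge runs (17.00, 26.00)→(17.00, 4.00); distance from the point to it = 0.40 mm. (Shell/infill is judged within the island containing the point — the largest one.) The point is inside the cross-section, 0.40 mm from the nearest boundary — within the 0.8 mm shell band (2 × 0.4).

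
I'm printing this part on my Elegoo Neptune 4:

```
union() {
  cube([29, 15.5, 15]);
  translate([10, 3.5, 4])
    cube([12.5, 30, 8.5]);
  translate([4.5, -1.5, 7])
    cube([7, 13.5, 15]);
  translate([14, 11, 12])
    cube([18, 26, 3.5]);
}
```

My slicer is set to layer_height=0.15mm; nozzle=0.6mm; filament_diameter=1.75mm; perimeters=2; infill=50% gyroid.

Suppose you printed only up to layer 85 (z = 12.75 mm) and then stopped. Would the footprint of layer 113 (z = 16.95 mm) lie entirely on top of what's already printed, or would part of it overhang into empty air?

entirely on top

Compare the two slices. At z = 12.75: the cube is present — its section is the full 29×15.5 rectangle (area 449.50 mm²); the cube at (10, 3.5) is not intersected at this z (z outside [4, 12.5]); the cube at (4.5, -1.5) (footprint 7×13.5) is included at this height (area 94.50 mm²); the cube at (14, 11) (footprint 18×26) is included at this height (area 468.00 mm²); Combining (union): the regions partially overlap — summed areas 1012.00 mm² minus the doubly-counted overlap 151.50 mm² gives 860.50 mm² — area = 860.50 mm². At z = 16.95: the cube does not reach this height (z outside [0, 15]); the cube at (10, 3.5) is absent (z outside [4, 12.5]); the cube at (4.5, -1.5) is present — its section is the full 7×13.5 rectangle (area 94.50 mm²); the cube at (14, 11) does not reach this height (z outside [12, 15.5]); Merging all regions: only the 7×13.5 cube at (4.5, -1.5) is present, so the union is just that shape — area = 94.50 mm². Checking containment: the cross-section at z = 16.95 is a subset of the cross-section at z = 12.75.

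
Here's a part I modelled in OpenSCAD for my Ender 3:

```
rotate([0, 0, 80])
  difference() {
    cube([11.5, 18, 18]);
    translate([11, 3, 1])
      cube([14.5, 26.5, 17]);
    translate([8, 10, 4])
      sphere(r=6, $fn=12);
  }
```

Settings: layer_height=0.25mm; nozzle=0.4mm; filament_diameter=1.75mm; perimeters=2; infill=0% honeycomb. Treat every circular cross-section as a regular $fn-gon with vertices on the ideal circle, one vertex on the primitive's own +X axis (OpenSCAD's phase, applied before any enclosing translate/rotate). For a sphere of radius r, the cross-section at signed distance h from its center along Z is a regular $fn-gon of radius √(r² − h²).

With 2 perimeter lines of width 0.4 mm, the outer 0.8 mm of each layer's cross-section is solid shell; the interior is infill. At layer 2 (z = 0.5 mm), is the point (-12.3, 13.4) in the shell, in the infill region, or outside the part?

shell

At z = 0.5 mm: the cube (footprint 11.5×18) is included at this height; the cube at (11, 3) is absent (z outside [1, 18]); the r=6 sphere at (8, 10) contributes a regular 12-gon of circumradius √(6²−3.5²) = 4.873; After the difference (first − rest): starting from the 11.5×18 cube, the r=6 sphere at (8, 10) partially overlaps it — only the 65.63 mm² overlap (of its 71.25 mm²) is removed, clipping the outline — 1 connected region; (whole slice rotated 80° about Z — lengths, areas and connectivity unchanged). Overall, the cross-section is a single solid region. Undo the 80° rotation: the query point maps to (11.061, 14.440) in the un-rotated model frame. The nearest boundary edge runs (11.50, 18.00)→(11.50, 13.16); distance from the point to it = 0.44 mm. The point is inside the cross-section, 0.44 mm from the nearest boundary — within the 0.8 mm shell band (2 × 0.4).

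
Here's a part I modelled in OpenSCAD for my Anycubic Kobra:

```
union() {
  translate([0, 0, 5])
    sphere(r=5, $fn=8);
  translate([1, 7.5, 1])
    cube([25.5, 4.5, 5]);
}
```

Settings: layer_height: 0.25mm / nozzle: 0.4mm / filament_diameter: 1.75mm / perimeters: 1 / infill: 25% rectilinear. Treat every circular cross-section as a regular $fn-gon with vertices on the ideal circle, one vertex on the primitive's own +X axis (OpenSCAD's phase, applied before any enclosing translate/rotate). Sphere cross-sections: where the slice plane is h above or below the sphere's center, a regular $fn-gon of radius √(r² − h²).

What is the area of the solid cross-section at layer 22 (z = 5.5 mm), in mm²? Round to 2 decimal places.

At z = 5.5 mm: the r=5 sphere contributes a regular 8-gon of circumradius √(5²−0.5²) = 4.975 (area = (8/2)·4.975²·sin(360°/8) = 70.00 mm²); the 25.5×4.5 cube at (1, 7.5) contributes its full rectangle (area 114.75 mm²); Merging all regions: the 2 present regions are separate (no shared area or edge), so areas and boundary lengths simply add and each stays a separate island — area = 184.75 mm². Overall, the cross-section has 2 separate islands. Net area = 184.75 mm².

184.75 mm²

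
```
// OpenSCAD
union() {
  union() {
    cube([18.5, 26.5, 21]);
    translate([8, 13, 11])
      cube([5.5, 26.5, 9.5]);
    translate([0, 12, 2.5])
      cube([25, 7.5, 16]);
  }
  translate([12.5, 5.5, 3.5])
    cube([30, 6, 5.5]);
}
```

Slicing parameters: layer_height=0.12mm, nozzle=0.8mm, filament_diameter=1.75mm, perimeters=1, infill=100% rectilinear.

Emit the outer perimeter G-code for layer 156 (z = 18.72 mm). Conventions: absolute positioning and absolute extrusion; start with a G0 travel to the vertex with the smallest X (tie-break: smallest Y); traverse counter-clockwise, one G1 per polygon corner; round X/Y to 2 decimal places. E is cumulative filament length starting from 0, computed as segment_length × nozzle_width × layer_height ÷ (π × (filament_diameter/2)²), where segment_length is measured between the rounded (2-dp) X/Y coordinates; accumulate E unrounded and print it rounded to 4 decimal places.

At z = 18.72 mm: the cube (footprint 18.5×26.5) is included at this height; the cube at (8, 13) (footprint 5.5×26.5) is included at this height; the cube at (0, 12) is absent (z outside [2.5, 18.5]); Taking the union: the regions partially overlap (shared area 74.25 mm²), so overlapping operands fuse into one piece — 1 connected region; the cube at (12.5, 5.5) does not reach this height (z outside [3.5, 9]); Combining (union): only that combined region is present, so the union is just that shape — 1 connected region. The outline is a single polygon with 8 vertices. Extrusion per mm of travel: 0.8 × 0.12 / (π × 0.875²) = 0.039912. Accumulating E over each segment gives final E = 4.6298.

G0 X0.00 Y0.00 Z18.72
G1 X18.50 Y0.00 E0.7384
G1 X18.50 Y26.50 E1.7960
G1 X13.50 Y26.50 E1.9956
G1 X13.50 Y39.50 E2.5145
G1 X8.00 Y39.50 E2.7340
G1 X8.00 Y26.50 E3.2528
G1 X0.00 Y26.50 E3.5721
G1 X0.00 Y0.00 E4.6298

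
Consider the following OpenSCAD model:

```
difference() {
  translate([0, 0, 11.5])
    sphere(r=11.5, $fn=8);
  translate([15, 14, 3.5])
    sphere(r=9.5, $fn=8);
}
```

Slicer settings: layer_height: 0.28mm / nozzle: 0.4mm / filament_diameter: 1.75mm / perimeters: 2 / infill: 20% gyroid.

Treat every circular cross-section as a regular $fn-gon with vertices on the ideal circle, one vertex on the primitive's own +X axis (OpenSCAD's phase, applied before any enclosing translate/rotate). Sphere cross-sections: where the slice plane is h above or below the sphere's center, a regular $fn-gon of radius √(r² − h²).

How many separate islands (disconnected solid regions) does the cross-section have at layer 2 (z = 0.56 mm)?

At z = 0.56 mm: the r=11.5 sphere contributes a regular 8-gon of circumradius √(11.5²−10.94²) = 3.545; the r=9.5 sphere at (15, 14) slices to a regular 8-gon of circumradius 9.034 (√(r²−h²) with h=2.94 from center); After the difference (first − rest): starting from the r=11.5 sphere, the r=9.5 sphere at (15, 14) misses the remaining region (no effect) — 1 connected region. Overall, the cross-section is a single solid region. Island count = 1.

1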